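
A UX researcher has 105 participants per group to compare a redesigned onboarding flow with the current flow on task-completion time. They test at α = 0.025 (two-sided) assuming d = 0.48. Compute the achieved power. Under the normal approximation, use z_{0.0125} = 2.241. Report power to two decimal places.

For two equal groups, power = Φ(d·√(n/2) − z_{α/2}).
d·√(n/2) = 0.48 × √(105/2) = 0.48 × 7.246 = 3.478.
z_β = 3.478 − 2.241 = 1.237.
Power = Φ(1.237) = 0.892.

power ≈ 0.89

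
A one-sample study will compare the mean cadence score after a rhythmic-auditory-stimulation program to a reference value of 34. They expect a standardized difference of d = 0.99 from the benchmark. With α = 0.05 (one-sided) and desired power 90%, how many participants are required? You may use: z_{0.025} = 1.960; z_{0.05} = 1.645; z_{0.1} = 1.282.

n = 9

For a one-sample test: n = ((z_{α} + z_β) / d)².
z_{α} + z_β = 1.645 + 1.282 = 2.927.
n = (2.927 / 0.99)² = 2.957² = 8.74.
Round up.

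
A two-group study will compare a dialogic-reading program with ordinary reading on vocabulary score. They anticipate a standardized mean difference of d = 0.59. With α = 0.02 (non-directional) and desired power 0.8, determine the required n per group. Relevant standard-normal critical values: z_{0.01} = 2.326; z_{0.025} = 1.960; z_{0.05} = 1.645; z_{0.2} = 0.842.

For two independent groups with equal n: n = 2·((z_{α/2} + z_β) / d)².
z_{α/2} + z_β = 2.326 + 0.842 = 3.168.
n = 2 × (3.168 / 0.59)² = 2 × 5.369² = 2 × 28.83 = 57.7.
Round up to the next whole participant.

n = 58 per group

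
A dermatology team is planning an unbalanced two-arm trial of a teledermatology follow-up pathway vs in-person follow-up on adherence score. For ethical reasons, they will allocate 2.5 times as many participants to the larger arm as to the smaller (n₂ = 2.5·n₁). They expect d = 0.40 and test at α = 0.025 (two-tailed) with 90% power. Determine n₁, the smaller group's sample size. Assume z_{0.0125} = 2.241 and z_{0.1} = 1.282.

With allocation ratio k = n₂/n₁ = 2.5, Var(x̄₁−x̄₂) = σ²(1/n₁ + 1/(k·n₁)) = σ²·(k+1)/(k·n₁).
So n₁ = (1 + 1/k)·((z_{α/2} + z_β)/d)² = 1.400 × (3.523/0.40)².
n₁ = 1.400 × 77.57 = 108.6.
Round up: n₁ = 109, giving n₂ = ⌈2.5 × 109⌉ = ⌈272.5⌉ = 273.

n₁ = 109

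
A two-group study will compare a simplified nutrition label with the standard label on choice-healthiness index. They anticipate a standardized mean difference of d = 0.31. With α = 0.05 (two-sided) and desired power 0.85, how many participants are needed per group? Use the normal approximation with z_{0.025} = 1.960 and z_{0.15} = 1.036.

n = 187 per group

For two independent groups with equal n: n = 2·((z_{α/2} + z_β) / d)².
z_{α/2} + z_β = 1.960 + 1.036 = 2.996.
n = 2 × (2.996 / 0.31)² = 2 × 9.665² = 2 × 93.40 = 186.8.
Round up to the next whole participant.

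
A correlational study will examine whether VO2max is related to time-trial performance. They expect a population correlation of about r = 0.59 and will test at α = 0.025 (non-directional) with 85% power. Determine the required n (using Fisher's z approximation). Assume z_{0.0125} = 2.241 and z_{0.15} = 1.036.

n = 27

Fisher's z: C = ½·ln((1+r)/(1−r)) = ½·ln(3.8780) = 0.6777.
n = ((z_{α/2} + z_β)/C)² + 3.
(2.241 + 1.036) / 0.6777 = 3.277 / 0.6777 = 4.835.
n = 4.835² + 3 = 23.38 + 3 = 26.4.
Round up.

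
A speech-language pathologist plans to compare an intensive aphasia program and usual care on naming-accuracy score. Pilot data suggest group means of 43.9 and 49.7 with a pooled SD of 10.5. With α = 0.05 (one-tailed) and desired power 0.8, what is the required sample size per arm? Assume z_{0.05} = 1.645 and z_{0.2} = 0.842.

n = 41 per group

Cohen's d = |M₁ − M₂| / SD_pooled = |43.9 − 49.7| / 10.5 = 5.8 / 10.5 = 0.552.
For two independent groups with equal n: n = 2·((z_{α} + z_β) / d)².
z_{α} + z_β = 1.645 + 0.842 = 2.487.
n = 2 × (2.487 / 0.552)² = 2 × 4.505² = 2 × 20.30 = 40.6.
Round up to the next whole participant.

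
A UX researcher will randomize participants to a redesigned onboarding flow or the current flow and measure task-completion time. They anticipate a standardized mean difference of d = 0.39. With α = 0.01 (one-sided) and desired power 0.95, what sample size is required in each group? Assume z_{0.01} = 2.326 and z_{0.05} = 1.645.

For two independent groups with equal n: n = 2·((z_{α} + z_β) / d)².
z_{α} + z_β = 2.326 + 1.645 = 3.971.
n = 2 × (3.971 / 0.39)² = 2 × 10.182² = 2 × 103.67 = 207.3.
Round up to the next whole participant.

n = 208 per group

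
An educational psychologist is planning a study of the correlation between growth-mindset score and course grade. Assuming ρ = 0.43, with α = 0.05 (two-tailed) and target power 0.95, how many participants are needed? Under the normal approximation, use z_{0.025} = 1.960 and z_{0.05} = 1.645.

Fisher's z: C = ½·ln((1+r)/(1−r)) = ½·ln(2.5088) = 0.4599.
n = ((z_{α/2} + z_β)/C)² + 3.
(1.960 + 1.645) / 0.4599 = 3.605 / 0.4599 = 7.839.
n = 7.839² + 3 = 61.44 + 3 = 64.4.
Round up.

n = 65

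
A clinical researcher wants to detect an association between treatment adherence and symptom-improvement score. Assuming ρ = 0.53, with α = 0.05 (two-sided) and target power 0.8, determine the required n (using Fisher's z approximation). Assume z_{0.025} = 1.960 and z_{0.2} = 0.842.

Fisher's z: C = ½·ln((1+r)/(1−r)) = ½·ln(3.2553) = 0.5901.
n = ((z_{α/2} + z_β)/C)² + 3.
(1.960 + 0.842) / 0.5901 = 2.802 / 0.5901 = 4.748.
n = 4.748² + 3 = 22.55 + 3 = 25.5.
Round up.

n = 26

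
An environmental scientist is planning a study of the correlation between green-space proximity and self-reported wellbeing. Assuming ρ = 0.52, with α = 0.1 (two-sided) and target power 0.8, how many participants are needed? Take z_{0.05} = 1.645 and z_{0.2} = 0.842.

n = 22

Fisher's z: C = ½·ln((1+r)/(1−r)) = ½·ln(3.1667) = 0.5763.
n = ((z_{α/2} + z_β)/C)² + 3.
(1.645 + 0.842) / 0.5763 = 2.487 / 0.5763 = 4.315.
n = 4.315² + 3 = 18.62 + 3 = 21.6.
Round up.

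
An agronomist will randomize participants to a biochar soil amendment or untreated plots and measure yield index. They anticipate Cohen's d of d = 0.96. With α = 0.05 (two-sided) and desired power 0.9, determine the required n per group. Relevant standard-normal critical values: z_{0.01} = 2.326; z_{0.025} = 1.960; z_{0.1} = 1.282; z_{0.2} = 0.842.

n = 23 per group

For two independent groups with equal n: n = 2·((z_{α/2} + z_β) / d)².
z_{α/2} + z_β = 1.960 + 1.282 = 3.242.
n = 2 × (3.242 / 0.96)² = 2 × 3.377² = 2 × 11.40 = 22.8.
Round up to the next whole participant.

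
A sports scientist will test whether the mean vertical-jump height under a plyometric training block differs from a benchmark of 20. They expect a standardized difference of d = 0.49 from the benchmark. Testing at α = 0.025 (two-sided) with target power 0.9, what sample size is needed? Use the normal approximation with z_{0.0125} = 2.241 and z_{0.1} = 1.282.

n = 52

For a one-sample test: n = ((z_{α/2} + z_β) / d)².
z_{α/2} + z_β = 2.241 + 1.282 = 3.523.
n = (3.523 / 0.49)² = 7.190² = 51.69.
Round up.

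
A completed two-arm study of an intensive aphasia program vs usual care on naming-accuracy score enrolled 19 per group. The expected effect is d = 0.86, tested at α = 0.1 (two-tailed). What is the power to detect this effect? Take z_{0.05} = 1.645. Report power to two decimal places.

For two equal groups, power = Φ(d·√(n/2) − z_{α/2}).
d·√(n/2) = 0.86 × √(19/2) = 0.86 × 3.082 = 2.651.
z_β = 2.651 − 1.645 = 1.006.
Power = Φ(1.006) = 0.843.

power ≈ 0.84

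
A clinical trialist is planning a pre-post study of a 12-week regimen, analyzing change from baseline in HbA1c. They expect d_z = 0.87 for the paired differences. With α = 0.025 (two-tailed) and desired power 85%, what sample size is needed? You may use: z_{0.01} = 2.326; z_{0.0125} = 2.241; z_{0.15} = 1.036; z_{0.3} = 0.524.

n = 15 pairs

For a paired (one-sample on differences) test: n = ((z_{α/2} + z_β) / d)².
z_{α/2} + z_β = 2.241 + 1.036 = 3.277.
n = (3.277 / 0.87)² = 3.767² = 14.19.
Round up.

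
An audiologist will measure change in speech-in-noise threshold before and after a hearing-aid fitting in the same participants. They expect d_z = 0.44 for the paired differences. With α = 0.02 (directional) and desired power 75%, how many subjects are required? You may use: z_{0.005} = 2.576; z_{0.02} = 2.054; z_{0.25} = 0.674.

n = 39 pairs

For a paired (one-sample on differences) test: n = ((z_{α} + z_β) / d)².
z_{α} + z_β = 2.054 + 0.674 = 2.728.
n = (2.728 / 0.44)² = 6.200² = 38.44.
Round up.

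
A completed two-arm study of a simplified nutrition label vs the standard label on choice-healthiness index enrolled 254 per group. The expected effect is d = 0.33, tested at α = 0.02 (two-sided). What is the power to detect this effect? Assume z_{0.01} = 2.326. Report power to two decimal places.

For two equal groups, power = Φ(d·√(n/2) − z_{α/2}).
d·√(n/2) = 0.33 × √(254/2) = 0.33 × 11.269 = 3.719.
z_β = 3.719 − 2.326 = 1.393.
Power = Φ(1.393) = 0.918.

power ≈ 0.92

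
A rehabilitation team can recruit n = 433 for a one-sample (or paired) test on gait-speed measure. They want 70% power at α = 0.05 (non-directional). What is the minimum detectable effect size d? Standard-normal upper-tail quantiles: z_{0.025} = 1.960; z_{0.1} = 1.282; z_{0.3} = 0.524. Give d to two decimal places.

For a single sample (or paired design) of n = 433: d_min = (z_{α/2} + z_β)/√n.
z-sum = 1.960 + 0.524 = 2.484.
d_min = 2.484 / √433 = 2.484 / 20.809 = 0.119.

d_min ≈ 0.12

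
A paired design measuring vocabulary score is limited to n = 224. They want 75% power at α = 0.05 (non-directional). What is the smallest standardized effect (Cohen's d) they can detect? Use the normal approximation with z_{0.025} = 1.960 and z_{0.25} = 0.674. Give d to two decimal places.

For a single sample (or paired design) of n = 224: d_min = (z_{α/2} + z_β)/√n.
z-sum = 1.960 + 0.674 = 2.634.
d_min = 2.634 / √224 = 2.634 / 14.967 = 0.176.

d_min ≈ 0.18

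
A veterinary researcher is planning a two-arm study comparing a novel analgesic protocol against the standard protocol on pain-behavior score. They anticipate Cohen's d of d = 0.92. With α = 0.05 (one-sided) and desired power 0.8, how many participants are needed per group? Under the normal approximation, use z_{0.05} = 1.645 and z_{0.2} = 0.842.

For two independent groups with equal n: n = 2·((z_{α} + z_β) / d)².
z_{α} + z_β = 1.645 + 0.842 = 2.487.
n = 2 × (2.487 / 0.92)² = 2 × 2.703² = 2 × 7.31 = 14.6.
Round up to the next whole participant.

n = 15 per group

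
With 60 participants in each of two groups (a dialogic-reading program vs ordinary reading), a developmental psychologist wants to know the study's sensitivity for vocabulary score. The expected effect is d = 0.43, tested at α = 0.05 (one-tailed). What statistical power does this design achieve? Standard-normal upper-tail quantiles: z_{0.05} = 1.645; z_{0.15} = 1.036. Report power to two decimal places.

power ≈ 0.76

For two equal groups, power = Φ(d·√(n/2) − z_{α}).
d·√(n/2) = 0.43 × √(60/2) = 0.43 × 5.477 = 2.355.
z_β = 2.355 − 1.645 = 0.710.
Power = Φ(0.710) = 0.761.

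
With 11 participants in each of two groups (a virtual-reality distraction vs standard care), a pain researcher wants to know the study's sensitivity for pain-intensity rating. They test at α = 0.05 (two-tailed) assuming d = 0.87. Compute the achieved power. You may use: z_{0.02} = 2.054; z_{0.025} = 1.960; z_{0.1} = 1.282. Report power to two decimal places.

For two equal groups, power = Φ(d·√(n/2) − z_{α/2}).
d·√(n/2) = 0.87 × √(11/2) = 0.87 × 2.345 = 2.040.
z_β = 2.040 − 1.960 = 0.080.
Power = Φ(0.080) = 0.532.

power ≈ 0.53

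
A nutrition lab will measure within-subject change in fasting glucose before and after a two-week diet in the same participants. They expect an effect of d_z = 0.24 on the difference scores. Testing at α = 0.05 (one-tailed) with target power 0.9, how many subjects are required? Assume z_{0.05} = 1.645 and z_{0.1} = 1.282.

n = 149 pairs

For a paired (one-sample on differences) test: n = ((z_{α} + z_β) / d)².
z_{α} + z_β = 1.645 + 1.282 = 2.927.
n = (2.927 / 0.24)² = 12.196² = 148.74.
Round up.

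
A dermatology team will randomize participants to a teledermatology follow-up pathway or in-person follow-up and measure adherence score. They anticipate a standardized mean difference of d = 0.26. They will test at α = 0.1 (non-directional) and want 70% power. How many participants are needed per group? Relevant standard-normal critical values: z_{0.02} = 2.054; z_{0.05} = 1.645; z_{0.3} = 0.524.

n = 140 per group

For two independent groups with equal n: n = 2·((z_{α/2} + z_β) / d)².
z_{α/2} + z_β = 1.645 + 0.524 = 2.169.
n = 2 × (2.169 / 0.26)² = 2 × 8.342² = 2 × 69.59 = 139.2.
Round up to the next whole participant.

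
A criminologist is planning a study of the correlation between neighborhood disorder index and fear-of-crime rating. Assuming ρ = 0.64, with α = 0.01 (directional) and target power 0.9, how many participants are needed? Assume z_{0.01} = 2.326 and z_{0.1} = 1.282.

n = 26

Fisher's z: C = ½·ln((1+r)/(1−r)) = ½·ln(4.5556) = 0.7582.
n = ((z_{α} + z_β)/C)² + 3.
(2.326 + 1.282) / 0.7582 = 3.608 / 0.7582 = 4.759.
n = 4.759² + 3 = 22.64 + 3 = 25.6.
Round up.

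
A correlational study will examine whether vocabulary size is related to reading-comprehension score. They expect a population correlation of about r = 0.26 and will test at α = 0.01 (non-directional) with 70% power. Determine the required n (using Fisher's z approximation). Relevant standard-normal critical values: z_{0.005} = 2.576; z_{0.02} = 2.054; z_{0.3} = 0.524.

n = 139

Fisher's z: C = ½·ln((1+r)/(1−r)) = ½·ln(1.7027) = 0.2661.
n = ((z_{α/2} + z_β)/C)² + 3.
(2.576 + 0.524) / 0.2661 = 3.100 / 0.2661 = 11.650.
n = 11.650² + 3 = 135.72 + 3 = 138.7.
Round up.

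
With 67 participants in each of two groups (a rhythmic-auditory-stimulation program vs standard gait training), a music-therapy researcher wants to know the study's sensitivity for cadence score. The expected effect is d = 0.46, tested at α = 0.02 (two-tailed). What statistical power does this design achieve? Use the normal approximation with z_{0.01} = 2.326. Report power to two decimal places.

For two equal groups, power = Φ(d·√(n/2) − z_{α/2}).
d·√(n/2) = 0.46 × √(67/2) = 0.46 × 5.788 = 2.662.
z_β = 2.662 − 2.326 = 0.336.
Power = Φ(0.336) = 0.632.

power ≈ 0.63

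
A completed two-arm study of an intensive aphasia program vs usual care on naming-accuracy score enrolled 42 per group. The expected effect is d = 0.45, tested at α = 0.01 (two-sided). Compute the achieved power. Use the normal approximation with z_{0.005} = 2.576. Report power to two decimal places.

power ≈ 0.30

For two equal groups, power = Φ(d·√(n/2) − z_{α/2}).
d·√(n/2) = 0.45 × √(42/2) = 0.45 × 4.583 = 2.062.
z_β = 2.062 − 2.576 = -0.514.
Power = Φ(-0.514) = 0.304.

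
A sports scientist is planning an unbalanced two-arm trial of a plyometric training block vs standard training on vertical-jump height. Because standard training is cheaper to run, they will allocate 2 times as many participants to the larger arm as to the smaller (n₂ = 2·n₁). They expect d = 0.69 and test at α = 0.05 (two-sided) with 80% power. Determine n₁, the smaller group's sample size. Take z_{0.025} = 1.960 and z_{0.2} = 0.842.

With allocation ratio k = n₂/n₁ = 2, Var(x̄₁−x̄₂) = σ²(1/n₁ + 1/(k·n₁)) = σ²·(k+1)/(k·n₁).
So n₁ = (1 + 1/k)·((z_{α/2} + z_β)/d)² = 1.500 × (2.802/0.69)².
n₁ = 1.500 × 16.49 = 24.7.
Round up: n₁ = 25, giving n₂ = 2 × 25 = 50.

n₁ = 25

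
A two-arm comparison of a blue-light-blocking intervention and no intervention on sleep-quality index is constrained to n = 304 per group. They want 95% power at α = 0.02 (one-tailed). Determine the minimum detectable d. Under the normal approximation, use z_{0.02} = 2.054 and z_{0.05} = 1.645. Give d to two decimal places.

d_min ≈ 0.30

For two independent groups of n = 304 each: d_min = (z_{α} + z_β)·√(2/n).
z-sum = 2.054 + 1.645 = 3.699.
d_min = 3.699 × √(2/304) = 3.699 × 0.0811 = 0.300.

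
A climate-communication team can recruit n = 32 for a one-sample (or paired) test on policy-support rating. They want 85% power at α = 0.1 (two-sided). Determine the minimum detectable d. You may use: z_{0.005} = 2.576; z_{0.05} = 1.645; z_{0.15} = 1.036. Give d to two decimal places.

d_min ≈ 0.47

For a single sample (or paired design) of n = 32: d_min = (z_{α/2} + z_β)/√n.
z-sum = 1.645 + 1.036 = 2.681.
d_min = 2.681 / √32 = 2.681 / 5.657 = 0.474.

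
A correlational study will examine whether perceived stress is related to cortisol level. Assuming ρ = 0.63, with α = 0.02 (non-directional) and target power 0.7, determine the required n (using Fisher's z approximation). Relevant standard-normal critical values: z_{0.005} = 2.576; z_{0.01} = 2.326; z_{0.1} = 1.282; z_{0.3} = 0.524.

Fisher's z: C = ½·ln((1+r)/(1−r)) = ½·ln(4.4054) = 0.7414.
n = ((z_{α/2} + z_β)/C)² + 3.
(2.326 + 0.524) / 0.7414 = 2.850 / 0.7414 = 3.844.
n = 3.844² + 3 = 14.78 + 3 = 17.8.
Round up.

n = 18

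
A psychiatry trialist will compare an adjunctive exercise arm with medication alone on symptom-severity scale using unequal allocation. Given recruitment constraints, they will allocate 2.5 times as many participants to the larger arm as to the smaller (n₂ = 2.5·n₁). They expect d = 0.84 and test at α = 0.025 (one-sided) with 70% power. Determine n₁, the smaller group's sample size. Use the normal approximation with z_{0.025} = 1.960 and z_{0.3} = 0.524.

n₁ = 13

With allocation ratio k = n₂/n₁ = 2.5, Var(x̄₁−x̄₂) = σ²(1/n₁ + 1/(k·n₁)) = σ²·(k+1)/(k·n₁).
So n₁ = (1 + 1/k)·((z_{α} + z_β)/d)² = 1.400 × (2.484/0.84)².
n₁ = 1.400 × 8.74 = 12.2.
Round up: n₁ = 13, giving n₂ = ⌈2.5 × 13⌉ = ⌈32.5⌉ = 33.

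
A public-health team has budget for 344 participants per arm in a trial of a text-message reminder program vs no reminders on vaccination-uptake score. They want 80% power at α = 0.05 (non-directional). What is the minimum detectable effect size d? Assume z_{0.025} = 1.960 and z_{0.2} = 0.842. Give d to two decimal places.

For two independent groups of n = 344 each: d_min = (z_{α/2} + z_β)·√(2/n).
z-sum = 1.960 + 0.842 = 2.802.
d_min = 2.802 × √(2/344) = 2.802 × 0.0762 = 0.214.

d_min ≈ 0.21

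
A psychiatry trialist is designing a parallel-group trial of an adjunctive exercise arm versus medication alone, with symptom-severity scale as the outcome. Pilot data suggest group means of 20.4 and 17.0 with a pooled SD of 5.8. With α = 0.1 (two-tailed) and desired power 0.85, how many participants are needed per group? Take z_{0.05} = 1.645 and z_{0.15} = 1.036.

Cohen's d = |M₁ − M₂| / SD_pooled = |20.4 − 17.0| / 5.8 = 3.4 / 5.8 = 0.586.
For two independent groups with equal n: n = 2·((z_{α/2} + z_β) / d)².
z_{α/2} + z_β = 1.645 + 1.036 = 2.681.
n = 2 × (2.681 / 0.586)² = 2 × 4.575² = 2 × 20.93 = 41.9.
Round up to the next whole participant.

n = 42 per group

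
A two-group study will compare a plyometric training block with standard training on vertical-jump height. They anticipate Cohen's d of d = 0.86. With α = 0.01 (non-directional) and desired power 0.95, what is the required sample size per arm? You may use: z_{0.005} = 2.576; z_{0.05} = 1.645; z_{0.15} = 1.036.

n = 49 per group

For two independent groups with equal n: n = 2·((z_{α/2} + z_β) / d)².
z_{α/2} + z_β = 2.576 + 1.645 = 4.221.
n = 2 × (4.221 / 0.86)² = 2 × 4.908² = 2 × 24.09 = 48.2.
Round up to the next whole participant.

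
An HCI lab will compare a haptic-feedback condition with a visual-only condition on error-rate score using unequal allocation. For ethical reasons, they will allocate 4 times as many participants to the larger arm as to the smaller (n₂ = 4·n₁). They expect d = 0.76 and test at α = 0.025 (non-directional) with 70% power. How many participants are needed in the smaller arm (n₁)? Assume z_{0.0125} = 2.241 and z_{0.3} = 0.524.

n₁ = 17

With allocation ratio k = n₂/n₁ = 4, Var(x̄₁−x̄₂) = σ²(1/n₁ + 1/(k·n₁)) = σ²·(k+1)/(k·n₁).
So n₁ = (1 + 1/k)·((z_{α/2} + z_β)/d)² = 1.250 × (2.765/0.76)².
n₁ = 1.250 × 13.24 = 16.5.
Round up: n₁ = 17, giving n₂ = 4 × 17 = 68.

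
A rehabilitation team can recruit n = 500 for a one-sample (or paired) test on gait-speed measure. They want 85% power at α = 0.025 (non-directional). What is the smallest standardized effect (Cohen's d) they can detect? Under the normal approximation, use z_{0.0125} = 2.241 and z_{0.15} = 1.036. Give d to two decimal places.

d_min ≈ 0.15

For a single sample (or paired design) of n = 500: d_min = (z_{α/2} + z_β)/√n.
z-sum = 2.241 + 1.036 = 3.277.
d_min = 3.277 / √500 = 3.277 / 22.361 = 0.147.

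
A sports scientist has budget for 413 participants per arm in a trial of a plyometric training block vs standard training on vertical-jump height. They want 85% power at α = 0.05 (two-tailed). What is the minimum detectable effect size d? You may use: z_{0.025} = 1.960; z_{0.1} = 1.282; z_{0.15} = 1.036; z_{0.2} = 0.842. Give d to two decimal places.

For two independent groups of n = 413 each: d_min = (z_{α/2} + z_β)·√(2/n).
z-sum = 1.960 + 1.036 = 2.996.
d_min = 2.996 × √(2/413) = 2.996 × 0.0696 = 0.208.

d_min ≈ 0.21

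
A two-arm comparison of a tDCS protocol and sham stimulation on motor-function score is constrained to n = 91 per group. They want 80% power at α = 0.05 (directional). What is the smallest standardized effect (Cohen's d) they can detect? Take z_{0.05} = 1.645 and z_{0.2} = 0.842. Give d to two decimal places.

d_min ≈ 0.37

For two independent groups of n = 91 each: d_min = (z_{α} + z_β)·√(2/n).
z-sum = 1.645 + 0.842 = 2.487.
d_min = 2.487 × √(2/91) = 2.487 × 0.1482 = 0.369.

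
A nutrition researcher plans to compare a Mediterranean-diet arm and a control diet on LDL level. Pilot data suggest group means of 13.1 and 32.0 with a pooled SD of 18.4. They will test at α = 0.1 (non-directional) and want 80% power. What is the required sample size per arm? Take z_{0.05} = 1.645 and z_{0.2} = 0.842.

n = 12 per group

Cohen's d = |M₁ − M₂| / SD_pooled = |13.1 − 32.0| / 18.4 = 18.9 / 18.4 = 1.027.
For two independent groups with equal n: n = 2·((z_{α/2} + z_β) / d)².
z_{α/2} + z_β = 1.645 + 0.842 = 2.487.
n = 2 × (2.487 / 1.027)² = 2 × 2.422² = 2 × 5.86 = 11.7.
Round up to the next whole participant.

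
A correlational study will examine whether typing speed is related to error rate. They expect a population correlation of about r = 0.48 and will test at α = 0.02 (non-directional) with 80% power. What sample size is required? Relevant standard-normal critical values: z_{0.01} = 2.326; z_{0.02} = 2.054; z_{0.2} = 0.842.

n = 40

Fisher's z: C = ½·ln((1+r)/(1−r)) = ½·ln(2.8462) = 0.5230.
n = ((z_{α/2} + z_β)/C)² + 3.
(2.326 + 0.842) / 0.5230 = 3.168 / 0.5230 = 6.057.
n = 6.057² + 3 = 36.69 + 3 = 39.7.
Round up.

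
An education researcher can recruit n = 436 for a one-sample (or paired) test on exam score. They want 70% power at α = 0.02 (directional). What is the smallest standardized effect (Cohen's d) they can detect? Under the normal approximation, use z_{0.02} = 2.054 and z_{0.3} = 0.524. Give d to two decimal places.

d_min ≈ 0.12

For a single sample (or paired design) of n = 436: d_min = (z_{α} + z_β)/√n.
z-sum = 2.054 + 0.524 = 2.578.
d_min = 2.578 / √436 = 2.578 / 20.881 = 0.123.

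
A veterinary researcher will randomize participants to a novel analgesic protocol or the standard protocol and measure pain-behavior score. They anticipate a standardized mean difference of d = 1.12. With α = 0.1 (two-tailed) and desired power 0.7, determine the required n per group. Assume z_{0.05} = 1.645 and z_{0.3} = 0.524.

For two independent groups with equal n: n = 2·((z_{α/2} + z_β) / d)².
z_{α/2} + z_β = 1.645 + 0.524 = 2.169.
n = 2 × (2.169 / 1.12)² = 2 × 1.937² = 2 × 3.75 = 7.5.
Round up to the next whole participant.

n = 8 per group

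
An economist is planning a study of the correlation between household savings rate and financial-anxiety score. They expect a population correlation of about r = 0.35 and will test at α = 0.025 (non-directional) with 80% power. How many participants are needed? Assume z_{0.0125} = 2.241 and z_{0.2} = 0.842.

Fisher's z: C = ½·ln((1+r)/(1−r)) = ½·ln(2.0769) = 0.3654.
n = ((z_{α/2} + z_β)/C)² + 3.
(2.241 + 0.842) / 0.3654 = 3.083 / 0.3654 = 8.437.
n = 8.437² + 3 = 71.19 + 3 = 74.2.
Round up.

n = 75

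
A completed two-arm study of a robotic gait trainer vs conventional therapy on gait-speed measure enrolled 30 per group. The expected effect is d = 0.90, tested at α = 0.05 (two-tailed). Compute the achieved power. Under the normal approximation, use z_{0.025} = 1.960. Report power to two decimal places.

power ≈ 0.94

For two equal groups, power = Φ(d·√(n/2) − z_{α/2}).
d·√(n/2) = 0.90 × √(30/2) = 0.90 × 3.873 = 3.486.
z_β = 3.486 − 1.960 = 1.526.
Power = Φ(1.526) = 0.936.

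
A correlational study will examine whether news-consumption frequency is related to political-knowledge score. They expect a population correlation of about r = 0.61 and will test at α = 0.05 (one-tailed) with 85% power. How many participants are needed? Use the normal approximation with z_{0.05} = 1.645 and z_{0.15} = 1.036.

n = 18

Fisher's z: C = ½·ln((1+r)/(1−r)) = ½·ln(4.1282) = 0.7089.
n = ((z_{α} + z_β)/C)² + 3.
(1.645 + 1.036) / 0.7089 = 2.681 / 0.7089 = 3.782.
n = 3.782² + 3 = 14.30 + 3 = 17.3.
Round up.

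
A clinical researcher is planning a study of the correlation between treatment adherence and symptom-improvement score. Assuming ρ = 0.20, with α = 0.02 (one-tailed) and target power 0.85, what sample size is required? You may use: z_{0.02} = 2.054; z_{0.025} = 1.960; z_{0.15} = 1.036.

n = 236

Fisher's z: C = ½·ln((1+r)/(1−r)) = ½·ln(1.5000) = 0.2027.
n = ((z_{α} + z_β)/C)² + 3.
(2.054 + 1.036) / 0.2027 = 3.090 / 0.2027 = 15.244.
n = 15.244² + 3 = 232.39 + 3 = 235.4.
Round up.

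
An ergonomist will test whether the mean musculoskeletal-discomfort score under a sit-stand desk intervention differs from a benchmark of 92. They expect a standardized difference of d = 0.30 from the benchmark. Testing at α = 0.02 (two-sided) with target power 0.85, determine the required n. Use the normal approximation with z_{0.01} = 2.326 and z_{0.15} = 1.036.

For a one-sample test: n = ((z_{α/2} + z_β) / d)².
z_{α/2} + z_β = 2.326 + 1.036 = 3.362.
n = (3.362 / 0.30)² = 11.207² = 125.59.
Round up.

n = 126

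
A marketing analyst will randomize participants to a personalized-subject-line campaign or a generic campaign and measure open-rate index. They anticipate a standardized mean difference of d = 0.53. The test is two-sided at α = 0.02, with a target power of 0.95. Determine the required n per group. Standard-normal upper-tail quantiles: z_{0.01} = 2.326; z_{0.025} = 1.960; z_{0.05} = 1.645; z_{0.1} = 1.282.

For two independent groups with equal n: n = 2·((z_{α/2} + z_β) / d)².
z_{α/2} + z_β = 2.326 + 1.645 = 3.971.
n = 2 × (3.971 / 0.53)² = 2 × 7.492² = 2 × 56.14 = 112.3.
Round up to the next whole participant.

n = 113 per group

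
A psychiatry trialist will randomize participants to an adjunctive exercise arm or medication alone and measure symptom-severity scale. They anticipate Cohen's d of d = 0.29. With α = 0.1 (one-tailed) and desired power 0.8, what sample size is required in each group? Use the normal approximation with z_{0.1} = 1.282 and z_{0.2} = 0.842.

n = 108 per group

For two independent groups with equal n: n = 2·((z_{α} + z_β) / d)².
z_{α} + z_β = 1.282 + 0.842 = 2.124.
n = 2 × (2.124 / 0.29)² = 2 × 7.324² = 2 × 53.64 = 107.3.
Round up to the next whole participant.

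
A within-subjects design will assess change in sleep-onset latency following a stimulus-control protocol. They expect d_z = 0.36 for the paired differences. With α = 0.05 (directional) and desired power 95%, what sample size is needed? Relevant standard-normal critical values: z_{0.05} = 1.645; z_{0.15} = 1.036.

For a paired (one-sample on differences) test: n = ((z_{α} + z_β) / d)².
z_{α} + z_β = 1.645 + 1.645 = 3.290.
n = (3.290 / 0.36)² = 9.139² = 83.52.
Round up.

n = 84 pairs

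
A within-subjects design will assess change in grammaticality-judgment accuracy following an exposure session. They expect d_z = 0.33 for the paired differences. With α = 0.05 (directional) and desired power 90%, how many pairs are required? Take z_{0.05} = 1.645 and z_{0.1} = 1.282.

For a paired (one-sample on differences) test: n = ((z_{α} + z_β) / d)².
z_{α} + z_β = 1.645 + 1.282 = 2.927.
n = (2.927 / 0.33)² = 8.870² = 78.67.
Round up.

n = 79 pairs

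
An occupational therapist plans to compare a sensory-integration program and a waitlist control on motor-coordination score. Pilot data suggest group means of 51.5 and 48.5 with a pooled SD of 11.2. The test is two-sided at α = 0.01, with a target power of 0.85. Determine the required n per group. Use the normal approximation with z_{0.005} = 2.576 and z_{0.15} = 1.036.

Cohen's d = |M₁ − M₂| / SD_pooled = |51.5 − 48.5| / 11.2 = 3.0 / 11.2 = 0.268.
For two independent groups with equal n: n = 2·((z_{α/2} + z_β) / d)².
z_{α/2} + z_β = 2.576 + 1.036 = 3.612.
n = 2 × (3.612 / 0.268)² = 2 × 13.478² = 2 × 181.65 = 363.3.
Round up to the next whole participant.

n = 364 per group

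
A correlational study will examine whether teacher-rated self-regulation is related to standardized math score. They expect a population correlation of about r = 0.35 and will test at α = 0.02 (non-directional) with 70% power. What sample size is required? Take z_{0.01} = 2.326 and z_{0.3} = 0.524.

Fisher's z: C = ½·ln((1+r)/(1−r)) = ½·ln(2.0769) = 0.3654.
n = ((z_{α/2} + z_β)/C)² + 3.
(2.326 + 0.524) / 0.3654 = 2.850 / 0.3654 = 7.800.
n = 7.800² + 3 = 60.83 + 3 = 63.8.
Round up.

n = 64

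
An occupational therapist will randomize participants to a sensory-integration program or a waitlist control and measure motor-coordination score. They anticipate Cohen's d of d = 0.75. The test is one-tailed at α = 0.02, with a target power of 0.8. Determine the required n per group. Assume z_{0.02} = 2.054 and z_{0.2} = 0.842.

n = 30 per group

For two independent groups with equal n: n = 2·((z_{α} + z_β) / d)².
z_{α} + z_β = 2.054 + 0.842 = 2.896.
n = 2 × (2.896 / 0.75)² = 2 × 3.861² = 2 × 14.91 = 29.8.
Round up to the next whole participant.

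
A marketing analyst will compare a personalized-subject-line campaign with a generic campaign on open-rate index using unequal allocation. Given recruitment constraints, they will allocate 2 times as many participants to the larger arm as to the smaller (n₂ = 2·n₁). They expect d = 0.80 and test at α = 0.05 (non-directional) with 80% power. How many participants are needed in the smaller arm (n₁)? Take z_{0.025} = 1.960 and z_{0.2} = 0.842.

n₁ = 19

With allocation ratio k = n₂/n₁ = 2, Var(x̄₁−x̄₂) = σ²(1/n₁ + 1/(k·n₁)) = σ²·(k+1)/(k·n₁).
So n₁ = (1 + 1/k)·((z_{α/2} + z_β)/d)² = 1.500 × (2.802/0.80)².
n₁ = 1.500 × 12.27 = 18.4.
Round up: n₁ = 19, giving n₂ = 2 × 19 = 38.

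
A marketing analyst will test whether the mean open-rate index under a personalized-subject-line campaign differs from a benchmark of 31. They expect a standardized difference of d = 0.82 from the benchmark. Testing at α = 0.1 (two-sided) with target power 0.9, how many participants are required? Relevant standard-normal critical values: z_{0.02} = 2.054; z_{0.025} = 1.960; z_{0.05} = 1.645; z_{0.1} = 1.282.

For a one-sample test: n = ((z_{α/2} + z_β) / d)².
z_{α/2} + z_β = 1.645 + 1.282 = 2.927.
n = (2.927 / 0.82)² = 3.570² = 12.74.
Round up.

n = 13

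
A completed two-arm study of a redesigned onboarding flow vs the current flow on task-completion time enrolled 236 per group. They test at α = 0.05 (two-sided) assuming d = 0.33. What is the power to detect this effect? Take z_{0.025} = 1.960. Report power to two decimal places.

power ≈ 0.95

For two equal groups, power = Φ(d·√(n/2) − z_{α/2}).
d·√(n/2) = 0.33 × √(236/2) = 0.33 × 10.863 = 3.585.
z_β = 3.585 − 1.960 = 1.625.
Power = Φ(1.625) = 0.948.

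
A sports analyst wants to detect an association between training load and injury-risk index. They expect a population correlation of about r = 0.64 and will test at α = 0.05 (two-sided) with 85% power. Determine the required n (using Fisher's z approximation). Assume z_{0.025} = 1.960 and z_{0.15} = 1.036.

n = 19

Fisher's z: C = ½·ln((1+r)/(1−r)) = ½·ln(4.5556) = 0.7582.
n = ((z_{α/2} + z_β)/C)² + 3.
(1.960 + 1.036) / 0.7582 = 2.996 / 0.7582 = 3.951.
n = 3.951² + 3 = 15.61 + 3 = 18.6.
Round up.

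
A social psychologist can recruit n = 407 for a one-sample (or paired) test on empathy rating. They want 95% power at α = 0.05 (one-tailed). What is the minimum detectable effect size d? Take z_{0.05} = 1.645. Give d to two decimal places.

For a single sample (or paired design) of n = 407: d_min = (z_{α} + z_β)/√n.
z-sum = 1.645 + 1.645 = 3.290.
d_min = 3.290 / √407 = 3.290 / 20.174 = 0.163.

d_min ≈ 0.16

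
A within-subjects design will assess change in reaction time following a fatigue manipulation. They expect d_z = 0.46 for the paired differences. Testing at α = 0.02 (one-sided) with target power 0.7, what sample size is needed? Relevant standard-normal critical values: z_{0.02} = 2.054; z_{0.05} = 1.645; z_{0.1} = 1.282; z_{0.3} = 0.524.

For a paired (one-sample on differences) test: n = ((z_{α} + z_β) / d)².
z_{α} + z_β = 2.054 + 0.524 = 2.578.
n = (2.578 / 0.46)² = 5.604² = 31.41.
Round up.

n = 32 pairs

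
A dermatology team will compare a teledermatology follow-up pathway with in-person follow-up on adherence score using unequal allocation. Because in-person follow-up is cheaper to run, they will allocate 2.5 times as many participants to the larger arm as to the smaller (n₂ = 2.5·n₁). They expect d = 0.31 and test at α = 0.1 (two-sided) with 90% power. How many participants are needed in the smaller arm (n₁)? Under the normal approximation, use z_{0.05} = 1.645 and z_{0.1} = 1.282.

n₁ = 125

With allocation ratio k = n₂/n₁ = 2.5, Var(x̄₁−x̄₂) = σ²(1/n₁ + 1/(k·n₁)) = σ²·(k+1)/(k·n₁).
So n₁ = (1 + 1/k)·((z_{α/2} + z_β)/d)² = 1.400 × (2.927/0.31)².
n₁ = 1.400 × 89.15 = 124.8.
Round up: n₁ = 125, giving n₂ = ⌈2.5 × 125⌉ = ⌈312.5⌉ = 313.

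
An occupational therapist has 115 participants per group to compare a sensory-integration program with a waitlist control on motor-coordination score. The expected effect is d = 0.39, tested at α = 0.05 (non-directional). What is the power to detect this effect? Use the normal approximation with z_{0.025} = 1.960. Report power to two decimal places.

For two equal groups, power = Φ(d·√(n/2) − z_{α/2}).
d·√(n/2) = 0.39 × √(115/2) = 0.39 × 7.583 = 2.957.
z_β = 2.957 − 1.960 = 0.997.
Power = Φ(0.997) = 0.841.

power ≈ 0.84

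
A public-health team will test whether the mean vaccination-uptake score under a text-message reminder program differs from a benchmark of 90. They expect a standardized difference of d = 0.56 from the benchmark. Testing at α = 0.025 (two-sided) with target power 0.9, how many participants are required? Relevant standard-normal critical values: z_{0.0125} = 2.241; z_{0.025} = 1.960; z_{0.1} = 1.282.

For a one-sample test: n = ((z_{α/2} + z_β) / d)².
z_{α/2} + z_β = 2.241 + 1.282 = 3.523.
n = (3.523 / 0.56)² = 6.291² = 39.58.
Round up.

n = 40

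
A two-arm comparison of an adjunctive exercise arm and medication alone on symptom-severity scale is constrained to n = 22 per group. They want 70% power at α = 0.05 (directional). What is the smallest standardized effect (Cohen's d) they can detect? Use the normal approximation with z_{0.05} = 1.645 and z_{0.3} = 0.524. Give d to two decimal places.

d_min ≈ 0.65

For two independent groups of n = 22 each: d_min = (z_{α} + z_β)·√(2/n).
z-sum = 1.645 + 0.524 = 2.169.
d_min = 2.169 × √(2/22) = 2.169 × 0.3015 = 0.654.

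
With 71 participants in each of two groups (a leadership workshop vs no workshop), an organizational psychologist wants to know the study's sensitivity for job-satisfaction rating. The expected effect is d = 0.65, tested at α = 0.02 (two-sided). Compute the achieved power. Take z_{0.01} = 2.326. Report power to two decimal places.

For two equal groups, power = Φ(d·√(n/2) − z_{α/2}).
d·√(n/2) = 0.65 × √(71/2) = 0.65 × 5.958 = 3.873.
z_β = 3.873 − 2.326 = 1.547.
Power = Φ(1.547) = 0.939.

power ≈ 0.94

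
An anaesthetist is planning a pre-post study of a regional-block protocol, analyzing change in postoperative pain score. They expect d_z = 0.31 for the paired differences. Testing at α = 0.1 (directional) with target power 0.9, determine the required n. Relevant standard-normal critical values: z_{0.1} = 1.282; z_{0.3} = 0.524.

n = 69 pairs

For a paired (one-sample on differences) test: n = ((z_{α} + z_β) / d)².
z_{α} + z_β = 1.282 + 1.282 = 2.564.
n = (2.564 / 0.31)² = 8.271² = 68.41.
Round up.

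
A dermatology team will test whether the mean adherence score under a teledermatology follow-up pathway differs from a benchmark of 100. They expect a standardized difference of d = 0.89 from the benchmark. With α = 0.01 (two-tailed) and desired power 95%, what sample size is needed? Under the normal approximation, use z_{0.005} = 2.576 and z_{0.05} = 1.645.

n = 23

For a one-sample test: n = ((z_{α/2} + z_β) / d)².
z_{α/2} + z_β = 2.576 + 1.645 = 4.221.
n = (4.221 / 0.89)² = 4.743² = 22.49.
Round up.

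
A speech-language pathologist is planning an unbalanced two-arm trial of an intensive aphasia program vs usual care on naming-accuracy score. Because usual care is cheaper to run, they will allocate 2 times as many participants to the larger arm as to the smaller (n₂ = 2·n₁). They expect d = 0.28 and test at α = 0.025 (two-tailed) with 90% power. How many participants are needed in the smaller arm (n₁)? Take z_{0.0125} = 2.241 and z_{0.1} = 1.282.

With allocation ratio k = n₂/n₁ = 2, Var(x̄₁−x̄₂) = σ²(1/n₁ + 1/(k·n₁)) = σ²·(k+1)/(k·n₁).
So n₁ = (1 + 1/k)·((z_{α/2} + z_β)/d)² = 1.500 × (3.523/0.28)².
n₁ = 1.500 × 158.31 = 237.5.
Round up: n₁ = 238, giving n₂ = 2 × 238 = 476.

n₁ = 238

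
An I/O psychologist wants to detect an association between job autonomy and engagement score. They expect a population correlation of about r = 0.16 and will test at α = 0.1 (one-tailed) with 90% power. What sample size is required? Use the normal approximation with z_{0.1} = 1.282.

Fisher's z: C = ½·ln((1+r)/(1−r)) = ½·ln(1.3810) = 0.1614.
n = ((z_{α} + z_β)/C)² + 3.
(1.282 + 1.282) / 0.1614 = 2.564 / 0.1614 = 15.886.
n = 15.886² + 3 = 252.36 + 3 = 255.4.
Round up.

n = 256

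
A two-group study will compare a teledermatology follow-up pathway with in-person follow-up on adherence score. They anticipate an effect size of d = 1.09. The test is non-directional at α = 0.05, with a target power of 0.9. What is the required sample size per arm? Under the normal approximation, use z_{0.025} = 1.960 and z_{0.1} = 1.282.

For two independent groups with equal n: n = 2·((z_{α/2} + z_β) / d)².
z_{α/2} + z_β = 1.960 + 1.282 = 3.242.
n = 2 × (3.242 / 1.09)² = 2 × 2.974² = 2 × 8.85 = 17.7.
Round up to the next whole participant.

n = 18 per group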